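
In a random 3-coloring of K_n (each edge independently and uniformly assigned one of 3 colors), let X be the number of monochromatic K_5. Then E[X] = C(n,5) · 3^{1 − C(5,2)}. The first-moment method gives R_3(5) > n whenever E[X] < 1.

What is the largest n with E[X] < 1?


We need C(n, 5) · 3^{1 − 10} < 1, i.e. C(n, 5) < 3^{10 − 1} = 19683.
Check values of n near the boundary:
  n = 19: C(19, 5) = 11628; 11628 < 19683? YES
  n = 20: C(20, 5) = 15504; 15504 < 19683? YES
  n = 21: C(21, 5) = 20349; 20349 < 19683? NO
  n = 22: C(22, 5) = 26334; 26334 < 19683? NO
  n = 23: C(23, 5) = 33649; 33649 < 19683? NO
The largest n with C(n, 5) < 19683 is n = 20 (where E[X] = 5168/6561 ≈ 0.788). Hence R_3(5) > 20, i.e. R_3(5) ≥ 21.

Largest n = 20; hence R_3(5) > 20.


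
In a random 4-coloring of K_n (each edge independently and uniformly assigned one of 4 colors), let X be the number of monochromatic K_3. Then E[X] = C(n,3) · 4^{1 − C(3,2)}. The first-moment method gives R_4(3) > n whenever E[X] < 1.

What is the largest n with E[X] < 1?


We need C(n, 3) · 4^{1 − 3} < 1, i.e. C(n, 3) < 4^{3 − 1} = 16.
Check values of n near the boundary:
  n = 3: C(3, 3) = 1; 1 < 16? YES
  n = 4: C(4, 3) = 4; 4 < 16? YES
  n = 5: C(5, 3) = 10; 10 < 16? YES
  n = 6: C(6, 3) = 20; 20 < 16? NO
  n = 7: C(7, 3) = 35; 35 < 16? NO
The largest n with C(n, 3) < 16 is n = 5 (where E[X] = 5/8 ≈ 0.6250). Hence R_4(3) > 5, i.e. R_4(3) ≥ 6.

Largest n = 5; hence R_4(3) > 5.


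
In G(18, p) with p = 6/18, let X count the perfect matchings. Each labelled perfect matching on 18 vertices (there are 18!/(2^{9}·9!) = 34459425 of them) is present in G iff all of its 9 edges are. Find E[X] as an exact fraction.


K_18 has 18!/(2^{9}·9!) = 34459425 labelled perfect matchings.
For each such perfect matching H, let X_H = 1 if all 9 edges of H are present in G. Then P[X_H = 1] = p^{9} = (1/3)^{9} = 1/19683.
Summing the indicators: E[X] = Σ_H E[X_H] = 34459425 · p^{9} = 34459425 · 1/19683 = 425425/243.
Numerically: E[X] ≈ 1750.7.

E[X] = 34459425 · (1/3)^{9} = 425425/243 ≈ 1750.7.


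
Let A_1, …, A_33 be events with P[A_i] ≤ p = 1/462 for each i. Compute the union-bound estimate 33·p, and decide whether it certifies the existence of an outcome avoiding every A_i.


Union bound: P[∪_{i=1}^{33} A_i] ≤ Σ_i P[A_i] ≤ 33·p = 33·(1/462) = 1/14.
Numerically: 1/14 ≈ 0.071.
Is 1/14 < 1? YES.
Since P[∪ A_i] ≤ 1/14 < 1, the complement has P[∩ A_i^c] ≥ 1 − 1/14 = 13/14 > 0, so some outcome avoids every A_i.

33·p = 1/14 ≈ 0.071; existence CERTIFIED by the union bound.


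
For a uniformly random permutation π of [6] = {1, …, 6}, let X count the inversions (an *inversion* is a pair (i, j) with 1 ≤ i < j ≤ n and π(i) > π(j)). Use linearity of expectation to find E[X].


Write X = Σ X_I over the C(6, 2) = 15 pairs i < j, with X_I the indicator of one inversion.
There are 15 indicators.
For each fixed pair i < j, the values π(i) and π(j) are two distinct elements of {1, …, 6} in uniformly random order; by symmetry P[π(i) > π(j)] = 1/2.
By linearity: E[X] = 15 · (1/2) = C(6, 2) · (1/2) = 15/2 = 15/2 ≈ 7.500.

E[X] = 15/2 = 7.500.


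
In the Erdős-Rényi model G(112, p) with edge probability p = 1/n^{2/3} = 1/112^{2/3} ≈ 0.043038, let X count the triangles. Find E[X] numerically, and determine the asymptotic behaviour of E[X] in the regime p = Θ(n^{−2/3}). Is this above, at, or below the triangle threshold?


Number of potential triangles: C(112, 3) = 227920.
Each occurs with probability p³ ≈ (0.043038)³ ≈ 7.9719388e-05.
By linearity: E[X] = C(112, 3)·p³ ≈ 227920 · 7.9719388e-05 ≈ 18.16964.
Since α = 2/3 < 1, p = c/n^{2/3} ≫ 1/n is above the triangle threshold p ~ 1/n. Asymptotically E[X] ~ (c³/6)·n^{3(1−α)} = (1³/6)·n^{1} → ∞; triangles are abundant w.h.p.

E[X] ≈ 18.16964; in regime p = Θ(1/n^{2/3}) E[X] diverges (above the triangle threshold p ~ 1/n).


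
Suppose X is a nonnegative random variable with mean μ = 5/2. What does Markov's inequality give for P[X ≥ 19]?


μ = E[X] = 5/2, a = 19.
Markov: P[X ≥ 19] ≤ μ/a = (5/2)/19 = 5/38.
Numerically: ≈ 0.1316.
(Since a = 19 > μ = 2.5000, the bound 5/38 is < 1 and informative.)

P[X ≥ 19] ≤ 5/38 ≈ 0.1316.


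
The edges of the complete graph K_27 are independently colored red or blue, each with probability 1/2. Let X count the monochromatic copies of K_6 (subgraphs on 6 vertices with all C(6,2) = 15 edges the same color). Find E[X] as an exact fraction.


Let X = Σ_S X_S over the C(27, 6) = 296010 subsets S of size 6, where X_S = 1 if the K_6 on S is monochromatic.
For a fixed S, the K_6 on S has C(6, 2) = 15 edges. P[all 15 edges red] = (1/2)^15, and likewise for blue, so P[monochromatic] = 2·(1/2)^15 = 2^{1 − 15} = 1/16384.
By linearity: E[X] = C(27, 6) · 2^{1 − 15} = 296010 · 1/16384 = 148005/8192.
Numerically: E[X] ≈ 18.0670.

E[X] = C(27,6)·2^(1−C(6,2)) = 148005/8192 ≈ 18.0670.


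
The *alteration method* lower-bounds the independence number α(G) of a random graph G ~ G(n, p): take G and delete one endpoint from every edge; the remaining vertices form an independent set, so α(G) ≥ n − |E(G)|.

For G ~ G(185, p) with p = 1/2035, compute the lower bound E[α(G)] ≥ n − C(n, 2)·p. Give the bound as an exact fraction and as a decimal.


E[|E(G)|] = C(185, 2)·p = 17020 · (1/2035) = 92/11.
E[α(G)] ≥ n − E[|E(G)|] = 185 − 92/11 = 1943/11.
Numerically: ≈ 176.636364.
(This is only a lower bound; the true E[α(G)] may be larger.)

E[α(G)] ≥ 1943/11 ≈ 176.636364.


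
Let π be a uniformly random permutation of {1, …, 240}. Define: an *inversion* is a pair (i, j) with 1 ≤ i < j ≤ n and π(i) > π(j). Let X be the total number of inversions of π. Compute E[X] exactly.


Write X = Σ X_I over the C(240, 2) = 28680 pairs i < j, with X_I the indicator of one inversion.
There are 28680 indicators.
For each fixed pair i < j, the values π(i) and π(j) are two distinct elements of {1, …, 240} in uniformly random order; by symmetry P[π(i) > π(j)] = 1/2.
By linearity: E[X] = 28680 · (1/2) = C(240, 2) · (1/2) = 28680/2 = 14340 ≈ 14340.000000.

E[X] = 14340 = 14340.000000.


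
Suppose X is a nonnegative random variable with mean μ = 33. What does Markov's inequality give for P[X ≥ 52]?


μ = E[X] = 33, a = 52.
Markov: P[X ≥ 52] ≤ μ/a = (33)/52 = 33/52.
Numerically: ≈ 0.6346.
(Since a = 52 > μ = 33.0000, the bound 33/52 is < 1 and informative.)

P[X ≥ 52] ≤ 33/52 ≈ 0.6346.


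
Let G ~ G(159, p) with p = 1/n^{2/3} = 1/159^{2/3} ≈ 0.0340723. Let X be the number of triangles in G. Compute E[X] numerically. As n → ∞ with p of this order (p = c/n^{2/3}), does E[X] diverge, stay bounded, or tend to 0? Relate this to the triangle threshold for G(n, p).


Number of potential triangles: C(159, 3) = 657359.
Each occurs with probability p³ ≈ (0.0340723)³ ≈ 3.95553973e-05.
By linearity: E[X] = C(159, 3)·p³ ≈ 657359 · 3.95553973e-05 ≈ 26.002096.
Since α = 2/3 < 1, p = c/n^{2/3} ≫ 1/n is above the triangle threshold p ~ 1/n. Asymptotically E[X] ~ (c³/6)·n^{3(1−α)} = (1³/6)·n^{1} → ∞; triangles are abundant w.h.p.

E[X] ≈ 26.002096; in regime p = Θ(1/n^{2/3}) E[X] diverges (above the triangle threshold p ~ 1/n).


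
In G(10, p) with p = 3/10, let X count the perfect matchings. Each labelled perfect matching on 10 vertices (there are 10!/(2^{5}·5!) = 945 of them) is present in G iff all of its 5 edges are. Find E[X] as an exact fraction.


K_10 has 10!/(2^{5}·5!) = 945 labelled perfect matchings.
For each such perfect matching H, let X_H = 1 if all 5 edges of H are present in G. Then P[X_H = 1] = p^{5} = (3/10)^{5} = 243/100000.
By linearity: E[X] = Σ_H E[X_H] = 945 · p^{5} = 945 · 243/100000 = 45927/20000.
Numerically: E[X] ≈ 2.3.

E[X] = 945 · (3/10)^{5} = 45927/20000 ≈ 2.3.


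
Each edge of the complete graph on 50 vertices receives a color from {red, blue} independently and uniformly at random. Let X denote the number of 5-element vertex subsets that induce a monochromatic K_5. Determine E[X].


Let X = Σ_S X_S over the C(50, 5) = 2118760 subsets S of size 5, where X_S = 1 if the K_5 on S is monochromatic.
For a fixed S, the K_5 on S has C(5, 2) = 10 edges. P[all 10 edges red] = (1/2)^10, and likewise for blue, so P[monochromatic] = 2·(1/2)^10 = 2^{1 − 10} = 1/512.
Summing: E[X] = C(50, 5) · 2^{1 − 10} = 2118760 · 1/512 = 264845/64.
Numerically: E[X] ≈ 4138.20312.

E[X] = C(50,5)·2^(1−C(5,2)) = 264845/64 ≈ 4138.20312.


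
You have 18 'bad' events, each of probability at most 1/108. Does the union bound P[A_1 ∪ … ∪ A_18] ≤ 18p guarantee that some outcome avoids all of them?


Union bound: P[∪_{i=1}^{18} A_i] ≤ Σ_i P[A_i] ≤ 18·p = 18·(1/108) = 1/6.
Numerically: 1/6 ≈ 0.1667.
Is 1/6 < 1? YES.
Since P[∪ A_i] ≤ 1/6 < 1, the complement has P[∩ A_i^c] ≥ 1 − 1/6 = 5/6 > 0, so some outcome avoids every A_i.

18·p = 1/6 ≈ 0.1667; existence CERTIFIED by the union bound.


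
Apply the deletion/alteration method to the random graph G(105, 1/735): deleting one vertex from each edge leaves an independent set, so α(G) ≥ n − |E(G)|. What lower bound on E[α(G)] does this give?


E[|E(G)|] = C(105, 2)·p = 5460 · (1/735) = 52/7.
E[α(G)] ≥ n − E[|E(G)|] = 105 − 52/7 = 683/7.
Numerically: ≈ 97.57143.
(This is only a lower bound; the true E[α(G)] may be larger.)

E[α(G)] ≥ 683/7 ≈ 97.57143.


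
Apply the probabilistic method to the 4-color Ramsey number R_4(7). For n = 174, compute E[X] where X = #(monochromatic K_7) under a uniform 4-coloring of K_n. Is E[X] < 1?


E[X] = C(174, 7) · 4^{1 − 21} = 847879782984 · 4^{−20} = 847879782984/1099511627776.
As a reduced fraction: E[X] = 105984972873/137438953472 ≈ 0.771142.
Is E[X] < 1? YES.
Since E[X] < 1, there exists a 4-coloring of K_{174} with no monochromatic K_7; hence R_4(7) > 174.

E[X] = 105984972873/137438953472 ≈ 0.771142; E[X] < 1, so R_4(7) > 174.


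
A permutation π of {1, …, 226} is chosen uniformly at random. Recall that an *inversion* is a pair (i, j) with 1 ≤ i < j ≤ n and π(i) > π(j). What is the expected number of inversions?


Write X = Σ X_I over the C(226, 2) = 25425 pairs i < j, with X_I the indicator of one inversion.
There are 25425 indicators.
For each fixed pair i < j, the values π(i) and π(j) are two distinct elements of {1, …, 226} in uniformly random order; by symmetry P[π(i) > π(j)] = 1/2.
By linearity: E[X] = 25425 · (1/2) = C(226, 2) · (1/2) = 25425/2 = 25425/2 ≈ 12712.5000.

E[X] = 25425/2 = 12712.5000.


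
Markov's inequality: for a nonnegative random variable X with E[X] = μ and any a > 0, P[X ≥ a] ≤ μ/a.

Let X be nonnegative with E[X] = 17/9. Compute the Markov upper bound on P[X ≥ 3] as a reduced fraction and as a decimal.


μ = E[X] = 17/9, a = 3.
Markov: P[X ≥ 3] ≤ μ/a = (17/9)/3 = 17/27.
Numerically: ≈ 0.629630.
(Since a = 3 > μ = 1.888889, the bound 17/27 is < 1 and informative.)

P[X ≥ 3] ≤ 17/27 ≈ 0.629630.


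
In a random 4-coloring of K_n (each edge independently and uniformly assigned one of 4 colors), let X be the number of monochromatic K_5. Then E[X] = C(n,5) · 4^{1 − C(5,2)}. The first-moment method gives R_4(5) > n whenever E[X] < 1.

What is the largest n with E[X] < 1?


We need C(n, 5) · 4^{1 − 10} < 1, i.e. C(n, 5) < 4^{10 − 1} = 262144.
Check values of n near the boundary:
  n = 31: C(31, 5) = 169911; 169911 < 262144? YES
  n = 32: C(32, 5) = 201376; 201376 < 262144? YES
  n = 33: C(33, 5) = 237336; 237336 < 262144? YES
  n = 34: C(34, 5) = 278256; 278256 < 262144? NO
  n = 35: C(35, 5) = 324632; 324632 < 262144? NO
The largest n with C(n, 5) < 262144 is n = 33 (where E[X] = 29667/32768 ≈ 0.9054). Hence R_4(5) > 33, i.e. R_4(5) ≥ 34.

Largest n = 33; hence R_4(5) > 33.


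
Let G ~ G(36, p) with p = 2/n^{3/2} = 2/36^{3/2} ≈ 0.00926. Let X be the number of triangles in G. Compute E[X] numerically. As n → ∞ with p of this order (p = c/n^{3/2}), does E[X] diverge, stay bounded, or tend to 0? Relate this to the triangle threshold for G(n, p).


Number of potential triangles: C(36, 3) = 7140.
Each occurs with probability p³ ≈ (0.00926)³ ≈ 7.93832e-07.
By linearity: E[X] = C(36, 3)·p³ ≈ 7140 · 7.93832e-07 ≈ 0.006.
Since α = 3/2 > 1, p = c/n^{3/2} = o(1/n) is below the triangle threshold p ~ 1/n. Asymptotically E[X] ~ (c³/6)·n^{3(1−α)} = (2³/6)·n^{-1.5} → 0, so by Markov's inequality G has no triangles w.h.p.

E[X] ≈ 0.006; in regime p = Θ(1/n^{3/2}) E[X] tends to 0 (below the triangle threshold p ~ 1/n).


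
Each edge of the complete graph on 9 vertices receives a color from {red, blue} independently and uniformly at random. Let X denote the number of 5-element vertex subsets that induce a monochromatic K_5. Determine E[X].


Let X = Σ_S X_S over the C(9, 5) = 126 subsets S of size 5, where X_S = 1 if the K_5 on S is monochromatic.
For a fixed S, the K_5 on S has C(5, 2) = 10 edges. P[all 10 edges red] = (1/2)^10, and likewise for blue, so P[monochromatic] = 2·(1/2)^10 = 2^{1 − 10} = 1/512.
By linearity: E[X] = C(9, 5) · 2^{1 − 10} = 126 · 1/512 = 63/256.
Numerically: E[X] ≈ 0.246.

E[X] = C(9,5)·2^(1−C(5,2)) = 63/256 ≈ 0.246.


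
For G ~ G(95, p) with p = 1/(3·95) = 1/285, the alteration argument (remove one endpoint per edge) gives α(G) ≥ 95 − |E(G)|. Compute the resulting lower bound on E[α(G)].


E[|E(G)|] = C(95, 2)·p = 4465 · (1/285) = 47/3.
E[α(G)] ≥ n − E[|E(G)|] = 95 − 47/3 = 238/3.
Numerically: ≈ 79.33333.
(This is only a lower bound; the true E[α(G)] may be larger.)

E[α(G)] ≥ 238/3 ≈ 79.33333.


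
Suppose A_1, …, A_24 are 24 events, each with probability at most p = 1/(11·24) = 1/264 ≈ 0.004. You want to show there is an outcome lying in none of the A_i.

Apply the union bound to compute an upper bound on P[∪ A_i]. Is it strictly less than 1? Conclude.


Union bound: P[∪_{i=1}^{24} A_i] ≤ Σ_i P[A_i] ≤ 24·p = 24·(1/264) = 1/11.
Numerically: 1/11 ≈ 0.091.
Is 1/11 < 1? YES.
Since P[∪ A_i] ≤ 1/11 < 1, the complement has P[∩ A_i^c] ≥ 1 − 1/11 = 10/11 > 0, so some outcome avoids every A_i.

24·p = 1/11 ≈ 0.091; existence CERTIFIED by the union bound.


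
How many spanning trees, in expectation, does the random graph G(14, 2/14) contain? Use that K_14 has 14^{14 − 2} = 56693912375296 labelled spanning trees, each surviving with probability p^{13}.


K_14 has 14^{14 − 2} = 56693912375296 labelled spanning trees.
For each such spanning tree H, let X_H = 1 if all 13 edges of H are present in G. Then P[X_H = 1] = p^{13} = (1/7)^{13} = 1/96889010407.
Summing the indicators: E[X] = Σ_H E[X_H] = 56693912375296 · p^{13} = 56693912375296 · 1/96889010407 = 4096/7.
Numerically: E[X] ≈ 585.

E[X] = 56693912375296 · (1/7)^{13} = 4096/7 ≈ 585.


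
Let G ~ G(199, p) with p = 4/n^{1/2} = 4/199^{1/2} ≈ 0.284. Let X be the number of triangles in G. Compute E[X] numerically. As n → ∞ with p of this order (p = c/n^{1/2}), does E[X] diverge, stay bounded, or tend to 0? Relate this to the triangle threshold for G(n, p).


Number of potential triangles: C(199, 3) = 1293699.
Each occurs with probability p³ ≈ (0.284)³ ≈ 2.27982e-02.
By linearity: E[X] = C(199, 3)·p³ ≈ 1293699 · 2.27982e-02 ≈ 29493.995.
Since α = 1/2 < 1, p = c/n^{1/2} ≫ 1/n is above the triangle threshold p ~ 1/n. Asymptotically E[X] ~ (c³/6)·n^{3(1−α)} = (4³/6)·n^{1.5} → ∞; triangles are abundant w.h.p.

E[X] ≈ 29493.995; in regime p = Θ(1/n^{1/2}) E[X] diverges (above the triangle threshold p ~ 1/n).


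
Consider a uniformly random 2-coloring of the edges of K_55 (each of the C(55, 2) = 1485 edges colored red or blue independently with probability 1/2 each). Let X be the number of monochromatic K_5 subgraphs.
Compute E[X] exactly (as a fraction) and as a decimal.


Let X = Σ_S X_S over the C(55, 5) = 3478761 subsets S of size 5, where X_S = 1 if the K_5 on S is monochromatic.
For a fixed S, the K_5 on S has C(5, 2) = 10 edges. P[all 10 edges red] = (1/2)^10, and likewise for blue, so P[monochromatic] = 2·(1/2)^10 = 2^{1 − 10} = 1/512.
Summing: E[X] = C(55, 5) · 2^{1 − 10} = 3478761 · 1/512 = 3478761/512.
Numerically: E[X] ≈ 6794.455078.

E[X] = C(55,5)·2^(1−C(5,2)) = 3478761/512 ≈ 6794.455078.


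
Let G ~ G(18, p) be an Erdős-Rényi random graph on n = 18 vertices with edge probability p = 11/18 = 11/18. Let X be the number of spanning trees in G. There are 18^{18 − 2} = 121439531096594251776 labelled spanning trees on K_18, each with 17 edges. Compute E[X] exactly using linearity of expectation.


K_18 has 18^{18 − 2} = 121439531096594251776 labelled spanning trees.
For each such spanning tree H, let X_H = 1 if all 17 edges of H are present in G. Then P[X_H = 1] = p^{17} = (11/18)^{17} = 505447028499293771/2185911559738696531968.
Summing the indicators: E[X] = Σ_H E[X_H] = 121439531096594251776 · p^{17} = 121439531096594251776 · 505447028499293771/2185911559738696531968 = 505447028499293771/18.
Numerically: E[X] ≈ 2.81e+16.

E[X] = 121439531096594251776 · (11/18)^{17} = 505447028499293771/18 ≈ 2.81e+16.


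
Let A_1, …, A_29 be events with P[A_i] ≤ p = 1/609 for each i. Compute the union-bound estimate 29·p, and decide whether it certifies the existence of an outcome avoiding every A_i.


Union bound: P[∪_{i=1}^{29} A_i] ≤ Σ_i P[A_i] ≤ 29·p = 29·(1/609) = 1/21.
Numerically: 1/21 ≈ 0.04762.
Is 1/21 < 1? YES.
Since P[∪ A_i] ≤ 1/21 < 1, the complement has P[∩ A_i^c] ≥ 1 − 1/21 = 20/21 > 0, so some outcome avoids every A_i.

29·p = 1/21 ≈ 0.04762; existence CERTIFIED by the union bound.


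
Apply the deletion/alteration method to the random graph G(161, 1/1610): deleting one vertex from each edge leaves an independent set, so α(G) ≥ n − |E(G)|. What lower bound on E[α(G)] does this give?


E[|E(G)|] = C(161, 2)·p = 12880 · (1/1610) = 8.
E[α(G)] ≥ n − E[|E(G)|] = 161 − 8 = 153.
Numerically: ≈ 153.00000.
(This is only a lower bound; the true E[α(G)] may be larger.)

E[α(G)] ≥ 153 ≈ 153.00000.


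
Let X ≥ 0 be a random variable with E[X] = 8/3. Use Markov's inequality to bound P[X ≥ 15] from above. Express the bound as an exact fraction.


μ = E[X] = 8/3, a = 15.
Markov: P[X ≥ 15] ≤ μ/a = (8/3)/15 = 8/45.
Numerically: ≈ 0.17778.
(Since a = 15 > μ = 2.66667, the bound 8/45 is < 1 and informative.)

P[X ≥ 15] ≤ 8/45 ≈ 0.17778.


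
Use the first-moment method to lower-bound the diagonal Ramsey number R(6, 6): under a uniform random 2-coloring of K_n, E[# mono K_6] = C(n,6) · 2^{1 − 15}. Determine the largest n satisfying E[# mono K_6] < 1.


We need C(n, 6) · 2^{1 − 15} < 1, i.e. C(n, 6) < 2^{15 − 1} = 16384.
Check values of n near the boundary:
  n = 16: C(16, 6) = 8008; 8008 < 16384? YES
  n = 17: C(17, 6) = 12376; 12376 < 16384? YES
  n = 18: C(18, 6) = 18564; 18564 < 16384? NO
  n = 19: C(19, 6) = 27132; 27132 < 16384? NO
  n = 20: C(20, 6) = 38760; 38760 < 16384? NO
The largest n with C(n, 6) < 16384 is n = 17 (where E[X] = 1547/2048 ≈ 0.7554). Hence R(6, 6) > 17, i.e. R(6, 6) ≥ 18.

Largest n = 17; hence R(6, 6) > 17.


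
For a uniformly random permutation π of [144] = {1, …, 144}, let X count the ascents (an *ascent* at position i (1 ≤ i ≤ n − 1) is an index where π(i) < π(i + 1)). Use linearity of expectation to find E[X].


Write X = Σ X_I over i = 1, …, 143, with X_I the indicator of one ascent.
There are 143 indicators.
For each fixed i, the pair (π(i), π(i+1)) is a uniformly random ordered pair of distinct values from {1, …, 144}; by symmetry P[π(i) < π(i+1)] = 1/2.
By linearity: E[X] = 143 · (1/2) = (144 − 1) · (1/2) = 143/2 ≈ 71.500000.

E[X] = 143/2 = 71.500000.


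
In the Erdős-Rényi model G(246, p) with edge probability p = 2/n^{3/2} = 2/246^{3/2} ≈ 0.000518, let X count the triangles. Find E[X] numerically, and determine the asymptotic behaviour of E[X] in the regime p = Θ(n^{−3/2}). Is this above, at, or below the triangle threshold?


Number of potential triangles: C(246, 3) = 2450980.
Each occurs with probability p³ ≈ (0.000518)³ ≈ 1.39278e-10.
By linearity: E[X] = C(246, 3)·p³ ≈ 2450980 · 1.39278e-10 ≈ 0.000.
Since α = 3/2 > 1, p = c/n^{3/2} = o(1/n) is below the triangle threshold p ~ 1/n. Asymptotically E[X] ~ (c³/6)·n^{3(1−α)} = (2³/6)·n^{-1.5} → 0, so by Markov's inequality G has no triangles w.h.p.

E[X] ≈ 0.000; in regime p = Θ(1/n^{3/2}) E[X] tends to 0 (below the triangle threshold p ~ 1/n).


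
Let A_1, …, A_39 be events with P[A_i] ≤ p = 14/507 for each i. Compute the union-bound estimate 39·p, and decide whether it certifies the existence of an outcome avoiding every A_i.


Union bound: P[∪_{i=1}^{39} A_i] ≤ Σ_i P[A_i] ≤ 39·p = 39·(14/507) = 14/13.
Numerically: 14/13 ≈ 1.0769.
Is 14/13 < 1? NO.
Since the bound 14/13 is ≥ 1, the union bound is uninformative here; it does NOT by itself certify existence.

39·p = 14/13 ≈ 1.0769; existence NOT certified by the union bound.


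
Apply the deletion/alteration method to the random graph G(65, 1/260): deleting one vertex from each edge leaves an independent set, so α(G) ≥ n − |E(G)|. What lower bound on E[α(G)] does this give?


E[|E(G)|] = C(65, 2)·p = 2080 · (1/260) = 8.
E[α(G)] ≥ n − E[|E(G)|] = 65 − 8 = 57.
Numerically: ≈ 57.00000.
(This is only a lower bound; the true E[α(G)] may be larger.)

E[α(G)] ≥ 57 ≈ 57.00000.


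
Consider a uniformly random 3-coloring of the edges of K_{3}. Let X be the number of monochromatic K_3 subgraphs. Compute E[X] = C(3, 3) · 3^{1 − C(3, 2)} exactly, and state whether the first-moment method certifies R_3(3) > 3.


E[X] = C(3, 3) · 3^{1 − 3} = 1 · 3^{−2} = 1/9.
As a reduced fraction: E[X] = 1/9 ≈ 0.111111.
Is E[X] < 1? YES.
Since E[X] < 1, there exists a 3-coloring of K_{3} with no monochromatic K_3; hence R_3(3) > 3.

E[X] = 1/9 ≈ 0.111111; E[X] < 1, so R_3(3) > 3.


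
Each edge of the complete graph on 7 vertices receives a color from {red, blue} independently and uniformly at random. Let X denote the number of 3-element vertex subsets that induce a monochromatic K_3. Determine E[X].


Let X = Σ_S X_S over the C(7, 3) = 35 subsets S of size 3, where X_S = 1 if the K_3 on S is monochromatic.
For a fixed S, the K_3 on S has C(3, 2) = 3 edges. P[all 3 edges red] = (1/2)^3, and likewise for blue, so P[monochromatic] = 2·(1/2)^3 = 2^{1 − 3} = 1/4.
By linearity of expectation: E[X] = C(7, 3) · 2^{1 − 3} = 35 · 1/4 = 35/4.
Numerically: E[X] ≈ 8.750000.

E[X] = C(7,3)·2^(1−C(3,2)) = 35/4 ≈ 8.750000.


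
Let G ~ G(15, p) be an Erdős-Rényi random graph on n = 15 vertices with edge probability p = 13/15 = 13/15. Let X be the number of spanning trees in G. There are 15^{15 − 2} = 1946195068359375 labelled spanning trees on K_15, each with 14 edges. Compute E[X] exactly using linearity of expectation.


K_15 has 15^{15 − 2} = 1946195068359375 labelled spanning trees.
For each such spanning tree H, let X_H = 1 if all 14 edges of H are present in G. Then P[X_H = 1] = p^{14} = (13/15)^{14} = 3937376385699289/29192926025390625.
By linearity of expectation: E[X] = Σ_H E[X_H] = 1946195068359375 · p^{14} = 1946195068359375 · 3937376385699289/29192926025390625 = 3937376385699289/15.
Numerically: E[X] ≈ 2.625e+14.

E[X] = 1946195068359375 · (13/15)^{14} = 3937376385699289/15 ≈ 2.625e+14.


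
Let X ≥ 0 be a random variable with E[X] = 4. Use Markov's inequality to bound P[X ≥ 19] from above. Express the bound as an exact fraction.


μ = E[X] = 4, a = 19.
Markov: P[X ≥ 19] ≤ μ/a = (4)/19 = 4/19.
Numerically: ≈ 0.210526.
(Since a = 19 > μ = 4.000000, the bound 4/19 is < 1 and informative.)

P[X ≥ 19] ≤ 4/19 ≈ 0.210526.


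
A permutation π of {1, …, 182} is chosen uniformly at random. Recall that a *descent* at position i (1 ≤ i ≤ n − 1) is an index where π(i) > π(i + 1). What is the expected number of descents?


Write X = Σ X_I over i = 1, …, 181, with X_I the indicator of one descent.
There are 181 indicators.
For each fixed i, the pair (π(i), π(i+1)) is a uniformly random ordered pair of distinct values from {1, …, 182}; by symmetry P[π(i) > π(i+1)] = 1/2.
By linearity: E[X] = 181 · (1/2) = (182 − 1) · (1/2) = 181/2 ≈ 90.500000.

E[X] = 181/2 = 90.500000.


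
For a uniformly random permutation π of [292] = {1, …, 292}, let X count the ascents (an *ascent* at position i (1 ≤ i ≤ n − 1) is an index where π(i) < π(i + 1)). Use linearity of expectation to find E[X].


Write X = Σ X_I over i = 1, …, 291, with X_I the indicator of one ascent.
There are 291 indicators.
For each fixed i, the pair (π(i), π(i+1)) is a uniformly random ordered pair of distinct values from {1, …, 292}; by symmetry P[π(i) < π(i+1)] = 1/2.
By linearity: E[X] = 291 · (1/2) = (292 − 1) · (1/2) = 291/2 ≈ 145.50000.

E[X] = 291/2 = 145.50000.


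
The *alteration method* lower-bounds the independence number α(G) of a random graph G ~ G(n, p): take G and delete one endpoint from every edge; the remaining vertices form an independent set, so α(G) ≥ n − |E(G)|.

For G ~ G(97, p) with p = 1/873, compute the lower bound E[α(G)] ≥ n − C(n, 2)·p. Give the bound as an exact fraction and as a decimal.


E[|E(G)|] = C(97, 2)·p = 4656 · (1/873) = 16/3.
E[α(G)] ≥ n − E[|E(G)|] = 97 − 16/3 = 275/3.
Numerically: ≈ 91.666667.
(This is only a lower bound; the true E[α(G)] may be larger.)

E[α(G)] ≥ 275/3 ≈ 91.666667.


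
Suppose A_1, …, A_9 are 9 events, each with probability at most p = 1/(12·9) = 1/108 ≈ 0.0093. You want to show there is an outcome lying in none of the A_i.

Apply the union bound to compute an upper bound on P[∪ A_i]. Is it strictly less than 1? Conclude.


Union bound: P[∪_{i=1}^{9} A_i] ≤ Σ_i P[A_i] ≤ 9·p = 9·(1/108) = 1/12.
Numerically: 1/12 ≈ 0.0833.
Is 1/12 < 1? YES.
Since P[∪ A_i] ≤ 1/12 < 1, the complement has P[∩ A_i^c] ≥ 1 − 1/12 = 11/12 > 0, so some outcome avoids every A_i.

9·p = 1/12 ≈ 0.0833; existence CERTIFIED by the union bound.


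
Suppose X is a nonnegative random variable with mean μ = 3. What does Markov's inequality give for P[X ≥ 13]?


μ = E[X] = 3, a = 13.
Markov: P[X ≥ 13] ≤ μ/a = (3)/13 = 3/13.
Numerically: ≈ 0.230769.
(Since a = 13 > μ = 3.000000, the bound 3/13 is < 1 and informative.)

P[X ≥ 13] ≤ 3/13 ≈ 0.230769.


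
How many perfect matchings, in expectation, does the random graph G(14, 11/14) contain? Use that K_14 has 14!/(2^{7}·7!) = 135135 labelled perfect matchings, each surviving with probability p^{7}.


K_14 has 14!/(2^{7}·7!) = 135135 labelled perfect matchings.
For each such perfect matching H, let X_H = 1 if all 7 edges of H are present in G. Then P[X_H = 1] = p^{7} = (11/14)^{7} = 19487171/105413504.
Summing the indicators: E[X] = Σ_H E[X_H] = 135135 · p^{7} = 135135 · 19487171/105413504 = 376199836155/15059072.
Numerically: E[X] ≈ 2.498e+04.

E[X] = 135135 · (11/14)^{7} = 376199836155/15059072 ≈ 2.498e+04.


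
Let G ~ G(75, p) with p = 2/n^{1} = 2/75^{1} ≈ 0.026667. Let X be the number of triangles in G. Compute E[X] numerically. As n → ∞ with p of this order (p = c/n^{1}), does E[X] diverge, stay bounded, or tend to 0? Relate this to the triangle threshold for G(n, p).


Number of potential triangles: C(75, 3) = 67525.
Each occurs with probability p³ ≈ (0.026667)³ ≈ 1.8962963e-05.
By linearity: E[X] = C(75, 3)·p³ ≈ 67525 · 1.8962963e-05 ≈ 1.28047.
Here α = 1, so p = 2/n is exactly at the triangle threshold p ~ 1/n. Asymptotically E[X] → c³/6 = 2³/6 = 4/3 ≈ 1.33333, a bounded constant. In this regime the triangle count is asymptotically Poisson(c³/6).

E[X] ≈ 1.28047; in regime p = Θ(1/n^{1}) E[X] stays bounded (at the triangle threshold p ~ 1/n).


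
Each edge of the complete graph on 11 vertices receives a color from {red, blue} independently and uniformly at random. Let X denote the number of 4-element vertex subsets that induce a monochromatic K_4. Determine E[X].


Let X = Σ_S X_S over the C(11, 4) = 330 subsets S of size 4, where X_S = 1 if the K_4 on S is monochromatic.
For a fixed S, the K_4 on S has C(4, 2) = 6 edges. P[all 6 edges red] = (1/2)^6, and likewise for blue, so P[monochromatic] = 2·(1/2)^6 = 2^{1 − 6} = 1/32.
By linearity: E[X] = C(11, 4) · 2^{1 − 6} = 330 · 1/32 = 165/16.
Numerically: E[X] ≈ 10.312500.

E[X] = C(11,4)·2^(1−C(4,2)) = 165/16 ≈ 10.312500.


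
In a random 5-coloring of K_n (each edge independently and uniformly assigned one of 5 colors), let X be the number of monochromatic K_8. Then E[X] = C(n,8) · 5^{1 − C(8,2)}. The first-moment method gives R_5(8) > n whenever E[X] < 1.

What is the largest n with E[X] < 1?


We need C(n, 8) · 5^{1 − 28} < 1, i.e. C(n, 8) < 5^{28 − 1} = 7450580596923828125.
Check values of n near the boundary:
  n = 862: C(862, 8) = 7317951015318931845; 7317951015318931845 < 7450580596923828125? YES
  n = 863: C(863, 8) = 7386423071602617757; 7386423071602617757 < 7450580596923828125? YES
  n = 864: C(864, 8) = 7455455062926006708; 7455455062926006708 < 7450580596923828125? NO
  n = 865: C(865, 8) = 7525050909487743060; 7525050909487743060 < 7450580596923828125? NO
The largest n with C(n, 8) < 7450580596923828125 is n = 863 (where E[X] = 7386423071602617757/7450580596923828125 ≈ 0.9914). Hence R_5(8) > 863, i.e. R_5(8) ≥ 864.

Largest n = 863; hence R_5(8) > 863.


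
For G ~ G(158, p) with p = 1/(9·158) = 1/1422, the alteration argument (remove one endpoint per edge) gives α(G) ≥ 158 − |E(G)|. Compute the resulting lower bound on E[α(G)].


E[|E(G)|] = C(158, 2)·p = 12403 · (1/1422) = 157/18.
E[α(G)] ≥ n − E[|E(G)|] = 158 − 157/18 = 2687/18.
Numerically: ≈ 149.27778.
(This is only a lower bound; the true E[α(G)] may be larger.)

E[α(G)] ≥ 2687/18 ≈ 149.27778.


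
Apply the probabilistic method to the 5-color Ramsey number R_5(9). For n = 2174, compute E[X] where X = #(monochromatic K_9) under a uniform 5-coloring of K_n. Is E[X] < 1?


E[X] = C(2174, 9) · 5^{1 − 36} = 2940165687188920530702934 · 5^{−35} = 2940165687188920530702934/2910383045673370361328125.
As a reduced fraction: E[X] = 2940165687188920530702934/2910383045673370361328125 ≈ 1.010.
Is E[X] < 1? NO.
Since E[X] ≥ 1, the first-moment bound is inconclusive at n = 2174; it does NOT by itself certify R_5(9) > 2174.

E[X] = 2940165687188920530702934/2910383045673370361328125 ≈ 1.010; E[X] ≥ 1; first-moment method inconclusive here.


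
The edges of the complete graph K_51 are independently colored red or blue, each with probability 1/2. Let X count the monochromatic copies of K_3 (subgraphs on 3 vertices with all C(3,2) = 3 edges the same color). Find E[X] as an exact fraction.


Let X = Σ_S X_S over the C(51, 3) = 20825 subsets S of size 3, where X_S = 1 if the K_3 on S is monochromatic.
For a fixed S, the K_3 on S has C(3, 2) = 3 edges. P[all 3 edges red] = (1/2)^3, and likewise for blue, so P[monochromatic] = 2·(1/2)^3 = 2^{1 − 3} = 1/4.
By linearity: E[X] = C(51, 3) · 2^{1 − 3} = 20825 · 1/4 = 20825/4.
Numerically: E[X] ≈ 5206.250000.

E[X] = C(51,3)·2^(1−C(3,2)) = 20825/4 ≈ 5206.250000.


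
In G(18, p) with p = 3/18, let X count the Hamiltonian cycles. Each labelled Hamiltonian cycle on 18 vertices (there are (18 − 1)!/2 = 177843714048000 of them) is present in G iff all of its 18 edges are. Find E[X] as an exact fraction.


K_18 has (18 − 1)!/2 = 177843714048000 labelled Hamiltonian cycles.
For each such Hamiltonian cycle H, let X_H = 1 if all 18 edges of H are present in G. Then P[X_H = 1] = p^{18} = (1/6)^{18} = 1/101559956668416.
By linearity of expectation: E[X] = Σ_H E[X_H] = 177843714048000 · p^{18} = 177843714048000 · 1/101559956668416 = 14889875/8503056.
Numerically: E[X] ≈ 1.751.

E[X] = 177843714048000 · (1/6)^{18} = 14889875/8503056 ≈ 1.751.


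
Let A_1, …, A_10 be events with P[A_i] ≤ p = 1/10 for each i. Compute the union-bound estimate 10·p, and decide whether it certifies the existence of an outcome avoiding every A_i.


Union bound: P[∪_{i=1}^{10} A_i] ≤ Σ_i P[A_i] ≤ 10·p = 10·(1/10) = 1.
Numerically: 1 ≈ 1.0000.
Is 1 < 1? NO.
Since the bound 1 is ≥ 1, the union bound is uninformative here; it does NOT by itself certify existence.

10·p = 1 ≈ 1.0000; existence NOT certified by the union bound.


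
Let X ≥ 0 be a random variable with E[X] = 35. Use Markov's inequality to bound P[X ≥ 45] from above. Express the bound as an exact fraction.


μ = E[X] = 35, a = 45.
Markov: P[X ≥ 45] ≤ μ/a = (35)/45 = 7/9.
Numerically: ≈ 0.778.
(Since a = 45 > μ = 35.000, the bound 7/9 is < 1 and informative.)

P[X ≥ 45] ≤ 7/9 ≈ 0.778.


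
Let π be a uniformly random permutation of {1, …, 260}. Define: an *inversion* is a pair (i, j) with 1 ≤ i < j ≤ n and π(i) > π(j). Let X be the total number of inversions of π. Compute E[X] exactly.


Write X = Σ X_I over the C(260, 2) = 33670 pairs i < j, with X_I the indicator of one inversion.
There are 33670 indicators.
For each fixed pair i < j, the values π(i) and π(j) are two distinct elements of {1, …, 260} in uniformly random order; by symmetry P[π(i) > π(j)] = 1/2.
By linearity: E[X] = 33670 · (1/2) = C(260, 2) · (1/2) = 33670/2 = 16835 ≈ 16835.00000.

E[X] = 16835 = 16835.00000.


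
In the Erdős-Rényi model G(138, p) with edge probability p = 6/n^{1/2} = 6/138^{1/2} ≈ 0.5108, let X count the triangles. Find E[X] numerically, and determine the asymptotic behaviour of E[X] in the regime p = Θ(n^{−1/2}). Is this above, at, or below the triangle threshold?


Number of potential triangles: C(138, 3) = 428536.
Each occurs with probability p³ ≈ (0.5108)³ ≈ 1.332402e-01.
By linearity: E[X] = C(138, 3)·p³ ≈ 428536 · 1.332402e-01 ≈ 57098.2021.
Since α = 1/2 < 1, p = c/n^{1/2} ≫ 1/n is above the triangle threshold p ~ 1/n. Asymptotically E[X] ~ (c³/6)·n^{3(1−α)} = (6³/6)·n^{1.5} → ∞; triangles are abundant w.h.p.

E[X] ≈ 57098.2021; in regime p = Θ(1/n^{1/2}) E[X] diverges (above the triangle threshold p ~ 1/n).


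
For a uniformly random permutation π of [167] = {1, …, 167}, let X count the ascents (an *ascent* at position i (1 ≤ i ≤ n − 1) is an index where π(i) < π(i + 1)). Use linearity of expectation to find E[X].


Write X = Σ X_I over i = 1, …, 166, with X_I the indicator of one ascent.
There are 166 indicators.
For each fixed i, the pair (π(i), π(i+1)) is a uniformly random ordered pair of distinct values from {1, …, 167}; by symmetry P[π(i) < π(i+1)] = 1/2.
By linearity: E[X] = 166 · (1/2) = (167 − 1) · (1/2) = 83 ≈ 83.0000.

E[X] = 83 = 83.0000.


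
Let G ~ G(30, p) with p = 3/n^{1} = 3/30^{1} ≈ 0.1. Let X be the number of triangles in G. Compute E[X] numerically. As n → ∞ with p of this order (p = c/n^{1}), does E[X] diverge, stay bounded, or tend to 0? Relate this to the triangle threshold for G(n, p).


Number of potential triangles: C(30, 3) = 4060.
Each occurs with probability p³ ≈ (0.1)³ ≈ 1.00000000e-03.
By linearity: E[X] = C(30, 3)·p³ ≈ 4060 · 1.00000000e-03 ≈ 4.060000.
Here α = 1, so p = 3/n is exactly at the triangle threshold p ~ 1/n. Asymptotically E[X] → c³/6 = 3³/6 = 9/2 ≈ 4.500000, a bounded constant. In this regime the triangle count is asymptotically Poisson(c³/6).

E[X] ≈ 4.060000; in regime p = Θ(1/n^{1}) E[X] stays bounded (at the triangle threshold p ~ 1/n).


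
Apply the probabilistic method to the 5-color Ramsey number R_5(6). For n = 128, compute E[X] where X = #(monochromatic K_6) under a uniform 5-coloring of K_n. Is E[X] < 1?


E[X] = C(128, 6) · 5^{1 − 15} = 5423611200 · 5^{−14} = 5423611200/6103515625.
As a reduced fraction: E[X] = 216944448/244140625 ≈ 0.8886.
Is E[X] < 1? YES.
Since E[X] < 1, there exists a 5-coloring of K_{128} with no monochromatic K_6; hence R_5(6) > 128.

E[X] = 216944448/244140625 ≈ 0.8886; E[X] < 1, so R_5(6) > 128.


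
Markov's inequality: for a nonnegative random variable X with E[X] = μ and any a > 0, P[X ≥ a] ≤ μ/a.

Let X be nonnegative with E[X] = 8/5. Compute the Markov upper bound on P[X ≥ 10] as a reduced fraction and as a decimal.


μ = E[X] = 8/5, a = 10.
Markov: P[X ≥ 10] ≤ μ/a = (8/5)/10 = 4/25.
Numerically: ≈ 0.160.
(Since a = 10 > μ = 1.600, the bound 4/25 is < 1 and informative.)

P[X ≥ 10] ≤ 4/25 ≈ 0.160.


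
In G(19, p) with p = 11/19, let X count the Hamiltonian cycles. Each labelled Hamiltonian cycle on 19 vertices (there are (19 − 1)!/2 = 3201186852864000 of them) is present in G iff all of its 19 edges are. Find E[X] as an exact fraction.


K_19 has (19 − 1)!/2 = 3201186852864000 labelled Hamiltonian cycles.
For each such Hamiltonian cycle H, let X_H = 1 if all 19 edges of H are present in G. Then P[X_H = 1] = p^{19} = (11/19)^{19} = 61159090448414546291/1978419655660313589123979.
Summing the indicators: E[X] = Σ_H E[X_H] = 3201186852864000 · p^{19} = 3201186852864000 · 61159090448414546291/1978419655660313589123979 = 195781676276584883979724733927424000/1978419655660313589123979.
Numerically: E[X] ≈ 9.8959e+10.

E[X] = 3201186852864000 · (11/19)^{19} = 195781676276584883979724733927424000/1978419655660313589123979 ≈ 9.8959e+10.


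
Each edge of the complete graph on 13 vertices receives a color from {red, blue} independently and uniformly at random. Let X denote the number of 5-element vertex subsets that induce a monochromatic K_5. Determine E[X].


Let X = Σ_S X_S over the C(13, 5) = 1287 subsets S of size 5, where X_S = 1 if the K_5 on S is monochromatic.
For a fixed S, the K_5 on S has C(5, 2) = 10 edges. P[all 10 edges red] = (1/2)^10, and likewise for blue, so P[monochromatic] = 2·(1/2)^10 = 2^{1 − 10} = 1/512.
By linearity of expectation: E[X] = C(13, 5) · 2^{1 − 10} = 1287 · 1/512 = 1287/512.
Numerically: E[X] ≈ 2.513672.

E[X] = C(13,5)·2^(1−C(5,2)) = 1287/512 ≈ 2.513672.


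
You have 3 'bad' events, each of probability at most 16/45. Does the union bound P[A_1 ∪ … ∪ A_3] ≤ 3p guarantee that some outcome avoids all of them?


Union bound: P[∪_{i=1}^{3} A_i] ≤ Σ_i P[A_i] ≤ 3·p = 3·(16/45) = 16/15.
Numerically: 16/15 ≈ 1.0666667.
Is 16/15 < 1? NO.
Since the bound 16/15 is ≥ 1, the union bound is uninformative here; it does NOT by itself certify existence.

3·p = 16/15 ≈ 1.0666667; existence NOT certified by the union bound.


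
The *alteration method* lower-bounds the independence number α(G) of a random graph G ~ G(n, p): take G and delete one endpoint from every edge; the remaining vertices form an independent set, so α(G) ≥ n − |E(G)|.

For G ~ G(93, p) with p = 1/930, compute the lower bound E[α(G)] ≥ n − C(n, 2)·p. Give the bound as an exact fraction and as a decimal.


E[|E(G)|] = C(93, 2)·p = 4278 · (1/930) = 23/5.
E[α(G)] ≥ n − E[|E(G)|] = 93 − 23/5 = 442/5.
Numerically: ≈ 88.400000.
(This is only a lower bound; the true E[α(G)] may be larger.)

E[α(G)] ≥ 442/5 ≈ 88.400000.


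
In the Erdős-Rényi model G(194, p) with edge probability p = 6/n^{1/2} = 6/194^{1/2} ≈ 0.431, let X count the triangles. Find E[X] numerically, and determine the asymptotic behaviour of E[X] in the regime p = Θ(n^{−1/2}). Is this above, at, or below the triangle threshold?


Number of potential triangles: C(194, 3) = 1198144.
Each occurs with probability p³ ≈ (0.431)³ ≈ 7.99376e-02.
By linearity: E[X] = C(194, 3)·p³ ≈ 1198144 · 7.99376e-02 ≈ 95776.767.
Since α = 1/2 < 1, p = c/n^{1/2} ≫ 1/n is above the triangle threshold p ~ 1/n. Asymptotically E[X] ~ (c³/6)·n^{3(1−α)} = (6³/6)·n^{1.5} → ∞; triangles are abundant w.h.p.

E[X] ≈ 95776.767; in regime p = Θ(1/n^{1/2}) E[X] diverges (above the triangle threshold p ~ 1/n).
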